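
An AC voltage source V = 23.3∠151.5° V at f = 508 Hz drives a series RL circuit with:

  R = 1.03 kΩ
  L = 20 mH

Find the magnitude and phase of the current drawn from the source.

Step 1 — Angular frequency: ω = 2π·f = 2π·508 = 3192 rad/s.
Step 2 — Component impedances:
  R: Z = R = 1030 Ω
  L: Z = jωL = j·3192·0.02 = 0 + j63.84 Ω
Step 3 — Series combination: Z_total = R + L = 1030 + j63.84 Ω = 1032∠3.5° Ω.
Step 4 — Source phasor: V = 23.3∠151.5° V = -20.48 + j11.12 V.
Step 5 — Ohm's law: I = V / Z_total = (-20.48 + j11.12) / (1030 + j63.84) = -0.01914 + j0.01198 A.
Step 6 — Convert to polar: |I| = 0.02258 A, ∠I = 148.0°.

I = 0.02258∠148.0° A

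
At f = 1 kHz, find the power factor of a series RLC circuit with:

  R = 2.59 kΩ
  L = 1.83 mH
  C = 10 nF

Step 1 — Angular frequency: ω = 2π·f = 2π·1000 = 6283 rad/s.
Step 2 — Component impedances:
  R: Z = R = 2590 Ω
  L: Z = jωL = j·6283·0.00183 = 0 + j11.5 Ω
  C: Z = 1/(jωC) = -j/(ω·C) = 0 - j1.592e+04 Ω
Step 3 — Series combination: Z_total = R + L + C = 2590 - j1.59e+04 Ω = 1.611e+04∠-80.8° Ω.
Step 4 — Power factor: PF = cos(φ) = Re(Z)/|Z| = 2590/16114 = 0.1607.
Step 5 — Type: Im(Z) = -1.59e+04 ⇒ leading (phase φ = -80.8°).

PF = 0.1607 (leading, φ = -80.8°)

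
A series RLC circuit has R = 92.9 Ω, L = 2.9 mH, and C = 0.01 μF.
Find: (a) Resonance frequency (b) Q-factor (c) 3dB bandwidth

Step 1 — Resonance condition Im(Z)=0 gives ω₀ = 1/√(LC).
Step 2 — ω₀ = 1/√(0.0029·1e-08) = 1.857e+05 rad/s.
Step 3 — f₀ = ω₀/(2π) = 2.955e+04 Hz.
Step 4 — Series Q: Q = ω₀L/R = 1.857e+05·0.0029/92.9 = 5.797.
Step 5 — 3dB bandwidth: Δω = ω₀/Q = 3.203e+04 rad/s; BW = Δω/(2π) = 5098 Hz.

(a) f₀ = 2.955e+04 Hz  (b) Q = 5.797  (c) BW = 5098 Hz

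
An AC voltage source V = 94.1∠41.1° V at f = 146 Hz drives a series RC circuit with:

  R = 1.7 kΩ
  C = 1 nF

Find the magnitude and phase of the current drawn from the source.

Step 1 — Angular frequency: ω = 2π·f = 2π·146 = 917.3 rad/s.
Step 2 — Component impedances:
  R: Z = R = 1700 Ω
  C: Z = 1/(jωC) = -j/(ω·C) = 0 - j1.09e+06 Ω
Step 3 — Series combination: Z_total = R + C = 1700 - j1.09e+06 Ω = 1.09e+06∠-89.9° Ω.
Step 4 — Source phasor: V = 94.1∠41.1° V = 70.91 + j61.86 V.
Step 5 — Ohm's law: I = V / Z_total = (70.91 + j61.86) / (1700 - j1.09e+06) = -5.664e-05 + j6.514e-05 A.
Step 6 — Convert to polar: |I| = 8.632e-05 A, ∠I = 131.0°.

I = 8.632e-05∠131.0° A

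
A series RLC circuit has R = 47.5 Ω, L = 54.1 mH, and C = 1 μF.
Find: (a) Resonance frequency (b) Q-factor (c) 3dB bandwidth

Step 1 — Resonance condition Im(Z)=0 gives ω₀ = 1/√(LC).
Step 2 — ω₀ = 1/√(0.0541·1e-06) = 4299 rad/s.
Step 3 — f₀ = ω₀/(2π) = 684.3 Hz.
Step 4 — Series Q: Q = ω₀L/R = 4299·0.0541/47.5 = 4.897.
Step 5 — 3dB bandwidth: Δω = ω₀/Q = 878 rad/s; BW = Δω/(2π) = 139.7 Hz.

(a) f₀ = 684.3 Hz  (b) Q = 4.897  (c) BW = 139.7 Hz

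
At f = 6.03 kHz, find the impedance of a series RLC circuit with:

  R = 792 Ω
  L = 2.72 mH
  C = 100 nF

Step 1 — Angular frequency: ω = 2π·f = 2π·6030 = 3.789e+04 rad/s.
Step 2 — Component impedances:
  R: Z = R = 792 Ω
  L: Z = jωL = j·3.789e+04·0.00272 = 0 + j103.1 Ω
  C: Z = 1/(jωC) = -j/(ω·C) = 0 - j263.9 Ω
Step 3 — Series combination: Z_total = R + L + C = 792 - j160.9 Ω = 808.2∠-11.5° Ω.

Z = 792 - j160.9 Ω = 808.2∠-11.5° Ω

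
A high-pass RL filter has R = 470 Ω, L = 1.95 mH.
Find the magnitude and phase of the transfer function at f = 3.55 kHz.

Step 1 — Angular frequency: ω = 2π·3550 = 2.231e+04 rad/s.
Step 2 — Transfer function: H(jω) = jωL/(R + jωL).
Step 3 — Numerator jωL = j·43.5; denominator R + jωL = 470 + j43.5.
Step 4 — H = 0.008492 + j0.09176.
Step 5 — Magnitude: |H| = 0.09215 (-20.7 dB); phase: φ = 84.7°.

|H| = 0.09215 (-20.7 dB), φ = 84.7°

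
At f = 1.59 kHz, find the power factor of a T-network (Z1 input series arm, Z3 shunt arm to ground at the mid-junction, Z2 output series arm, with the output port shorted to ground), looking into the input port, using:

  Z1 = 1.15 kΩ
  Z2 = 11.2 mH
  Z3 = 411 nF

Step 1 — Angular frequency: ω = 2π·f = 2π·1590 = 9990 rad/s.
Step 2 — Component impedances:
  Z1: Z = R = 1150 Ω
  Z2: Z = jωL = j·9990·0.0112 = 0 + j111.9 Ω
  Z3: Z = 1/(jωC) = -j/(ω·C) = 0 - j243.5 Ω
Step 3 — With the output port shorted to ground, the output series arm Z2 runs from the junction to ground; the shunt arm Z3 also runs from the junction to ground. They appear in parallel: Z3 || Z2 = 0 + j207 Ω.
Step 4 — Series with input arm Z1: Z_in = Z1 + (Z3 || Z2) = 1150 + j207 Ω = 1168∠10.2° Ω.
Step 5 — Power factor: PF = cos(φ) = Re(Z)/|Z| = 1150/1168.5 = 0.9842.
Step 6 — Type: Im(Z) = 207 ⇒ lagging (phase φ = 10.2°).

PF = 0.9842 (lagging, φ = 10.2°)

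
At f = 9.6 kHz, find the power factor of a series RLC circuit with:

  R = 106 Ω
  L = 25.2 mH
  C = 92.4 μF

Step 1 — Angular frequency: ω = 2π·f = 2π·9600 = 6.032e+04 rad/s.
Step 2 — Component impedances:
  R: Z = R = 106 Ω
  L: Z = jωL = j·6.032e+04·0.0252 = 0 + j1520 Ω
  C: Z = 1/(jωC) = -j/(ω·C) = 0 - j0.1794 Ω
Step 3 — Series combination: Z_total = R + L + C = 106 + j1520 Ω = 1524∠86.0° Ω.
Step 4 — Power factor: PF = cos(φ) = Re(Z)/|Z| = 106/1523.54 = 0.06957.
Step 5 — Type: Im(Z) = 1520 ⇒ lagging (phase φ = 86.0°).

PF = 0.06957 (lagging, φ = 86.0°)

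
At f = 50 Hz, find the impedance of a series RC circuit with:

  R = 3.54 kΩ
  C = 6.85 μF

Step 1 — Angular frequency: ω = 2π·f = 2π·50 = 314.2 rad/s.
Step 2 — Component impedances:
  R: Z = R = 3540 Ω
  C: Z = 1/(jωC) = -j/(ω·C) = 0 - j464.7 Ω
Step 3 — Series combination: Z_total = R + C = 3540 - j464.7 Ω = 3570∠-7.5° Ω.

Z = 3540 - j464.7 Ω = 3570∠-7.5° Ω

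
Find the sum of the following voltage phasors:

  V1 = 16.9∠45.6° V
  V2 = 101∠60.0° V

Step 1 — Convert each phasor to rectangular form:
  V1 = 16.9·(cos(45.6°) + j·sin(45.6°)) = 11.82 + j12.07 V
  V2 = 101·(cos(60.0°) + j·sin(60.0°)) = 50.5 + j87.47 V
Step 2 — Sum components: V_total = 62.32 + j99.54 V.
Step 3 — Convert to polar: |V_total| = 117.4 V, ∠V_total = 57.9°.

V_total = 117.4∠57.9° V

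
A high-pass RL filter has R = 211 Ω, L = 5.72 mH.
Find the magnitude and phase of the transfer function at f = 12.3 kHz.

Step 1 — Angular frequency: ω = 2π·1.23e+04 = 7.728e+04 rad/s.
Step 2 — Transfer function: H(jω) = jωL/(R + jωL).
Step 3 — Numerator jωL = j·442.1; denominator R + jωL = 211 + j442.1.
Step 4 — H = 0.8144 + j0.3887.
Step 5 — Magnitude: |H| = 0.9025 (-0.9 dB); phase: φ = 25.5°.

|H| = 0.9025 (-0.9 dB), φ = 25.5°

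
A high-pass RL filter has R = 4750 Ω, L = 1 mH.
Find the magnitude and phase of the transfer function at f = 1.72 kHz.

Step 1 — Angular frequency: ω = 2π·1720 = 1.081e+04 rad/s.
Step 2 — Transfer function: H(jω) = jωL/(R + jωL).
Step 3 — Numerator jωL = j·10.81; denominator R + jωL = 4750 + j10.81.
Step 4 — H = 5.176e-06 + j0.002275.
Step 5 — Magnitude: |H| = 0.002275 (-52.9 dB); phase: φ = 89.9°.

|H| = 0.002275 (-52.9 dB), φ = 89.9°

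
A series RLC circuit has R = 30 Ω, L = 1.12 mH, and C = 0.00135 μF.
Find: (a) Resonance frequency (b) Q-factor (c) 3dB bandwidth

Step 1 — Resonance: ω₀ = 1/√(LC) = 1/√(0.00112·1.35e-09) = 8.133e+05 rad/s.
Step 2 — f₀ = ω₀/(2π) = 1.294e+05 Hz.
Step 3 — Series Q: Q = ω₀L/R = 8.133e+05·0.00112/30 = 30.36.
Step 4 — Bandwidth: Δω = ω₀/Q = 2.679e+04 rad/s; BW = Δω/(2π) = 4263 Hz.

(a) f₀ = 1.294e+05 Hz  (b) Q = 30.36  (c) BW = 4263 Hz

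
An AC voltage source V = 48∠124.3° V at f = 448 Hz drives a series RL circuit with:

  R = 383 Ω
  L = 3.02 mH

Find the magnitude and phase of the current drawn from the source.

Step 1 — Angular frequency: ω = 2π·f = 2π·448 = 2815 rad/s.
Step 2 — Component impedances:
  R: Z = R = 383 Ω
  L: Z = jωL = j·2815·0.00302 = 0 + j8.501 Ω
Step 3 — Series combination: Z_total = R + L = 383 + j8.501 Ω = 383.1∠1.3° Ω.
Step 4 — Source phasor: V = 48∠124.3° V = -27.05 + j39.65 V.
Step 5 — Ohm's law: I = V / Z_total = (-27.05 + j39.65) / (383 + j8.501) = -0.06829 + j0.105 A.
Step 6 — Convert to polar: |I| = 0.1253 A, ∠I = 123.0°.

I = 0.1253∠123.0° A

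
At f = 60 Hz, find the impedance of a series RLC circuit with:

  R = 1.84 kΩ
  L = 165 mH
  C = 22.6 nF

Step 1 — Angular frequency: ω = 2π·f = 2π·60 = 377 rad/s.
Step 2 — Component impedances:
  R: Z = R = 1840 Ω
  L: Z = jωL = j·377·0.165 = 0 + j62.2 Ω
  C: Z = 1/(jωC) = -j/(ω·C) = 0 - j1.174e+05 Ω
Step 3 — Series combination: Z_total = R + L + C = 1840 - j1.173e+05 Ω = 1.173e+05∠-89.1° Ω.

Z = 1840 - j1.173e+05 Ω = 1.173e+05∠-89.1° Ω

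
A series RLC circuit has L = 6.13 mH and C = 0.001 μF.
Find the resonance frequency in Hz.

Step 1 — Resonance condition Im(Z)=0 gives ω₀ = 1/√(LC).
Step 2 — ω₀ = 1/√(0.00613·1e-09) = 4.039e+05 rad/s.
Step 3 — f₀ = ω₀/(2π) = 6.428e+04 Hz.

f₀ = 6.428e+04 Hz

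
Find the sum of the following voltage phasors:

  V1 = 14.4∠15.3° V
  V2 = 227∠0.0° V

Step 1 — Convert each phasor to rectangular form:
  V1 = 14.4·(cos(15.3°) + j·sin(15.3°)) = 13.89 + j3.8 V
  V2 = 227·(cos(0.0°) + j·sin(0.0°)) = 227 V
Step 2 — Sum components: V_total = 240.9 + j3.8 V.
Step 3 — Convert to polar: |V_total| = 240.9 V, ∠V_total = 0.9°.

V_total = 240.9∠0.9° V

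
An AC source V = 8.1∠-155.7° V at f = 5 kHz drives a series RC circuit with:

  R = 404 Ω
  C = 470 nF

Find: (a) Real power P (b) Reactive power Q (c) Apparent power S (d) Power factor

Step 1 — Angular frequency: ω = 2π·f = 2π·5000 = 3.142e+04 rad/s.
Step 2 — Component impedances:
  R: Z = R = 404 Ω
  C: Z = 1/(jωC) = -j/(ω·C) = 0 - j67.73 Ω
Step 3 — Series combination: Z_total = R + C = 404 - j67.73 Ω = 409.6∠-9.5° Ω.
Step 4 — Source phasor: V = 8.1∠-155.7° V = -7.382 - j3.333 V.
Step 5 — Current: I = V / Z = -0.01643 - j0.011 A = 0.01977∠-146.2° A.
Step 6 — Complex power: S = V·I* = 0.158 - j0.02648 VA.
Step 7 — Real power: P = Re(S) = 0.158 W.
Step 8 — Reactive power: Q = Im(S) = -0.02648 VAR.
Step 9 — Apparent power: |S| = 0.1602 VA.
Step 10 — Power factor: PF = P/|S| = 0.9862 (leading).

(a) P = 0.158 W  (b) Q = -0.02648 VAR  (c) S = 0.1602 VA  (d) PF = 0.9862 (leading)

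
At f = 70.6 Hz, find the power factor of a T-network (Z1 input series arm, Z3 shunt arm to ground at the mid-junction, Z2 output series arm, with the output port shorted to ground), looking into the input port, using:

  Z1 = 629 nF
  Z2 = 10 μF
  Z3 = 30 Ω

Step 1 — Angular frequency: ω = 2π·f = 2π·70.6 = 443.6 rad/s.
Step 2 — Component impedances:
  Z1: Z = 1/(jωC) = -j/(ω·C) = 0 - j3584 Ω
  Z2: Z = 1/(jωC) = -j/(ω·C) = 0 - j225.4 Ω
  Z3: Z = R = 30 Ω
Step 3 — With the output port shorted to ground, the output series arm Z2 runs from the junction to ground; the shunt arm Z3 also runs from the junction to ground. They appear in parallel: Z3 || Z2 = 29.48 - j3.923 Ω.
Step 4 — Series with input arm Z1: Z_in = Z1 + (Z3 || Z2) = 29.48 - j3588 Ω = 3588∠-89.5° Ω.
Step 5 — Power factor: PF = cos(φ) = Re(Z)/|Z| = 29.48/3588 = 0.008216.
Step 6 — Type: Im(Z) = -3588 ⇒ leading (phase φ = -89.5°).

PF = 0.008216 (leading, φ = -89.5°)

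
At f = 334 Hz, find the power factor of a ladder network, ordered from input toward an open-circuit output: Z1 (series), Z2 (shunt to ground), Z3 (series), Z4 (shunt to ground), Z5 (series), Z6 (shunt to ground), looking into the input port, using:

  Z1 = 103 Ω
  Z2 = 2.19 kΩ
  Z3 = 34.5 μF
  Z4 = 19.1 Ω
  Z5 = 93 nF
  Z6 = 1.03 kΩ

Step 1 — Angular frequency: ω = 2π·f = 2π·334 = 2099 rad/s.
Step 2 — Component impedances:
  Z1: Z = R = 103 Ω
  Z2: Z = R = 2190 Ω
  Z3: Z = 1/(jωC) = -j/(ω·C) = 0 - j13.81 Ω
  Z4: Z = R = 19.1 Ω
  Z5: Z = 1/(jωC) = -j/(ω·C) = 0 - j5124 Ω
  Z6: Z = R = 1030 Ω
Step 3 — Ladder network (open output): work backward from the far end, alternating series and parallel combinations. Z_in = 122 - j13.64 Ω = 122.8∠-6.4° Ω.
Step 4 — Power factor: PF = cos(φ) = Re(Z)/|Z| = 122.01/122.77 = 0.9938.
Step 5 — Type: Im(Z) = -13.64 ⇒ leading (phase φ = -6.4°).

PF = 0.9938 (leading, φ = -6.4°)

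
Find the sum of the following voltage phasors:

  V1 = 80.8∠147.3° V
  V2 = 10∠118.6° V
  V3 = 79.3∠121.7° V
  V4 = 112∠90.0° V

Step 1 — Convert each phasor to rectangular form:
  V1 = 80.8·(cos(147.3°) + j·sin(147.3°)) = -67.99 + j43.65 V
  V2 = 10·(cos(118.6°) + j·sin(118.6°)) = -4.787 + j8.78 V
  V3 = 79.3·(cos(121.7°) + j·sin(121.7°)) = -41.67 + j67.47 V
  V4 = 112·(cos(90.0°) + j·sin(90.0°)) = 0 + j112 V
Step 2 — Sum components: V_total = -114.5 + j231.9 V.
Step 3 — Convert to polar: |V_total| = 258.6 V, ∠V_total = 116.3°.

V_total = 258.6∠116.3° V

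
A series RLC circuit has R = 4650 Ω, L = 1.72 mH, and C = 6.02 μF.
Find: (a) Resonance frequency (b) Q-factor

Step 1 — Resonance condition Im(Z)=0 gives ω₀ = 1/√(LC).
Step 2 — ω₀ = 1/√(0.00172·6.02e-06) = 9827 rad/s.
Step 3 — f₀ = ω₀/(2π) = 1564 Hz.
Step 4 — Series Q: Q = ω₀L/R = 9827·0.00172/4650 = 0.003635.

(a) f₀ = 1564 Hz  (b) Q = 0.003635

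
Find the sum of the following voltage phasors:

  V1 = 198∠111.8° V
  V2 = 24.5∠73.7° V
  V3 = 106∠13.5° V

Step 1 — Convert each phasor to rectangular form:
  V1 = 198·(cos(111.8°) + j·sin(111.8°)) = -73.53 + j183.8 V
  V2 = 24.5·(cos(73.7°) + j·sin(73.7°)) = 6.876 + j23.52 V
  V3 = 106·(cos(13.5°) + j·sin(13.5°)) = 103.1 + j24.75 V
Step 2 — Sum components: V_total = 36.42 + j232.1 V.
Step 3 — Convert to polar: |V_total| = 234.9 V, ∠V_total = 81.1°.

V_total = 234.9∠81.1° V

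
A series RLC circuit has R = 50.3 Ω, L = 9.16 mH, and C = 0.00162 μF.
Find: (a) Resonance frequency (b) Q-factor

Step 1 — Resonance condition Im(Z)=0 gives ω₀ = 1/√(LC).
Step 2 — ω₀ = 1/√(0.00916·1.62e-09) = 2.596e+05 rad/s.
Step 3 — f₀ = ω₀/(2π) = 4.132e+04 Hz.
Step 4 — Series Q: Q = ω₀L/R = 2.596e+05·0.00916/50.3 = 47.27.

(a) f₀ = 4.132e+04 Hz  (b) Q = 47.27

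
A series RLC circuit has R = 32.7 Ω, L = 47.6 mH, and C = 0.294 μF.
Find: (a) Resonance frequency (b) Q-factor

Step 1 — Resonance condition Im(Z)=0 gives ω₀ = 1/√(LC).
Step 2 — ω₀ = 1/√(0.0476·2.94e-07) = 8453 rad/s.
Step 3 — f₀ = ω₀/(2π) = 1345 Hz.
Step 4 — Series Q: Q = ω₀L/R = 8453·0.0476/32.7 = 12.31.

(a) f₀ = 1345 Hz  (b) Q = 12.31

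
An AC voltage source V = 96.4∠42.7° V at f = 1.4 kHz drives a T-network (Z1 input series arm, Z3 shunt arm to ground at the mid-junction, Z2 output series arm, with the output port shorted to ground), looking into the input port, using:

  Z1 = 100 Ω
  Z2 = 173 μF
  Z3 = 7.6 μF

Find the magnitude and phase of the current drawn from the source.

Step 1 — Angular frequency: ω = 2π·f = 2π·1400 = 8796 rad/s.
Step 2 — Component impedances:
  Z1: Z = R = 100 Ω
  Z2: Z = 1/(jωC) = -j/(ω·C) = 0 - j0.6571 Ω
  Z3: Z = 1/(jωC) = -j/(ω·C) = 0 - j14.96 Ω
Step 3 — With the output port shorted to ground, the output series arm Z2 runs from the junction to ground; the shunt arm Z3 also runs from the junction to ground. They appear in parallel: Z3 || Z2 = 0 - j0.6295 Ω.
Step 4 — Series with input arm Z1: Z_in = Z1 + (Z3 || Z2) = 100 - j0.6295 Ω = 100∠-0.4° Ω.
Step 5 — Source phasor: V = 96.4∠42.7° V = 70.85 + j65.37 V.
Step 6 — Ohm's law: I = V / Z_total = (70.85 + j65.37) / (100 - j0.6295) = 0.7043 + j0.6582 A.
Step 7 — Convert to polar: |I| = 0.964 A, ∠I = 43.1°.

I = 0.964∠43.1° A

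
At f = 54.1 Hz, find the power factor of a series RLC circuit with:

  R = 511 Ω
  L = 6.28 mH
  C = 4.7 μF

Step 1 — Angular frequency: ω = 2π·f = 2π·54.1 = 339.9 rad/s.
Step 2 — Component impedances:
  R: Z = R = 511 Ω
  L: Z = jωL = j·339.9·0.00628 = 0 + j2.135 Ω
  C: Z = 1/(jωC) = -j/(ω·C) = 0 - j625.9 Ω
Step 3 — Series combination: Z_total = R + L + C = 511 - j623.8 Ω = 806.4∠-50.7° Ω.
Step 4 — Power factor: PF = cos(φ) = Re(Z)/|Z| = 511/806.4 = 0.6337.
Step 5 — Type: Im(Z) = -623.8 ⇒ leading (phase φ = -50.7°).

PF = 0.6337 (leading, φ = -50.7°)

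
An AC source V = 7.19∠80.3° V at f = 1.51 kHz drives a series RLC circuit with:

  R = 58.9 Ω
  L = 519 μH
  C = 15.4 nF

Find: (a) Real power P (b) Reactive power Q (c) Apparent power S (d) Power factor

Step 1 — Angular frequency: ω = 2π·f = 2π·1510 = 9488 rad/s.
Step 2 — Component impedances:
  R: Z = R = 58.9 Ω
  L: Z = jωL = j·9488·0.000519 = 0 + j4.924 Ω
  C: Z = 1/(jωC) = -j/(ω·C) = 0 - j6844 Ω
Step 3 — Series combination: Z_total = R + L + C = 58.9 - j6839 Ω = 6840∠-89.5° Ω.
Step 4 — Source phasor: V = 7.19∠80.3° V = 1.211 + j7.087 V.
Step 5 — Current: I = V / Z = -0.001035 + j0.000186 A = 0.001051∠169.8° A.
Step 6 — Complex power: S = V·I* = 6.509e-05 - j0.007558 VA.
Step 7 — Real power: P = Re(S) = 6.509e-05 W.
Step 8 — Reactive power: Q = Im(S) = -0.007558 VAR.
Step 9 — Apparent power: |S| = 0.007558 VA.
Step 10 — Power factor: PF = P/|S| = 0.008612 (leading).

(a) P = 6.509e-05 W  (b) Q = -0.007558 VAR  (c) S = 0.007558 VA  (d) PF = 0.008612 (leading)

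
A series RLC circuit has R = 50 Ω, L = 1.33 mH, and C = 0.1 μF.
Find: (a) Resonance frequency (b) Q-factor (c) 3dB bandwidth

Step 1 — Resonance: ω₀ = 1/√(LC) = 1/√(0.00133·1e-07) = 8.671e+04 rad/s.
Step 2 — f₀ = ω₀/(2π) = 1.38e+04 Hz.
Step 3 — Series Q: Q = ω₀L/R = 8.671e+04·0.00133/50 = 2.307.
Step 4 — Bandwidth: Δω = ω₀/Q = 3.759e+04 rad/s; BW = Δω/(2π) = 5983 Hz.

(a) f₀ = 1.38e+04 Hz  (b) Q = 2.307  (c) BW = 5983 Hz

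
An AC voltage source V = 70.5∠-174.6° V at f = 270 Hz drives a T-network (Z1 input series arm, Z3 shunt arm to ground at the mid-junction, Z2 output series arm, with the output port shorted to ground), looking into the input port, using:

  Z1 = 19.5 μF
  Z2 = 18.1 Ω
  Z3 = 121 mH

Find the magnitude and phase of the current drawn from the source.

Step 1 — Angular frequency: ω = 2π·f = 2π·270 = 1696 rad/s.
Step 2 — Component impedances:
  Z1: Z = 1/(jωC) = -j/(ω·C) = 0 - j30.23 Ω
  Z2: Z = R = 18.1 Ω
  Z3: Z = jωL = j·1696·0.121 = 0 + j205.3 Ω
Step 3 — With the output port shorted to ground, the output series arm Z2 runs from the junction to ground; the shunt arm Z3 also runs from the junction to ground. They appear in parallel: Z3 || Z2 = 17.96 + j1.584 Ω.
Step 4 — Series with input arm Z1: Z_in = Z1 + (Z3 || Z2) = 17.96 - j28.65 Ω = 33.81∠-57.9° Ω.
Step 5 — Source phasor: V = 70.5∠-174.6° V = -70.19 - j6.635 V.
Step 6 — Ohm's law: I = V / Z_total = (-70.19 - j6.635) / (17.96 - j28.65) = -0.9365 - j1.863 A.
Step 7 — Convert to polar: |I| = 2.085 A, ∠I = -116.7°.

I = 2.085∠-116.7° A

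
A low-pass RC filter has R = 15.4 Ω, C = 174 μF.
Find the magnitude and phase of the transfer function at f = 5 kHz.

Step 1 — Angular frequency: ω = 2π·5000 = 3.142e+04 rad/s.
Step 2 — Transfer function: H(jω) = 1/(1 + jωRC).
Step 3 — Denominator: 1 + jωRC = 1 + j·3.142e+04·15.4·0.000174 = 1 + j84.18.
Step 4 — H = 0.0001411 - j0.01188.
Step 5 — Magnitude: |H| = 0.01188 (-38.5 dB); phase: φ = -89.3°.

|H| = 0.01188 (-38.5 dB), φ = -89.3°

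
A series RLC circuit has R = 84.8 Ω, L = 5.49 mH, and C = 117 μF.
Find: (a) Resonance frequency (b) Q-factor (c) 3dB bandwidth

Step 1 — Resonance condition Im(Z)=0 gives ω₀ = 1/√(LC).
Step 2 — ω₀ = 1/√(0.00549·0.000117) = 1248 rad/s.
Step 3 — f₀ = ω₀/(2π) = 198.6 Hz.
Step 4 — Series Q: Q = ω₀L/R = 1248·0.00549/84.8 = 0.08078.
Step 5 — 3dB bandwidth: Δω = ω₀/Q = 1.545e+04 rad/s; BW = Δω/(2π) = 2458 Hz.

(a) f₀ = 198.6 Hz  (b) Q = 0.08078  (c) BW = 2458 Hz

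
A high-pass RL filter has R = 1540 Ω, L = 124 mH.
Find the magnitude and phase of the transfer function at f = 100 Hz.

Step 1 — Angular frequency: ω = 2π·100 = 628.3 rad/s.
Step 2 — Transfer function: H(jω) = jωL/(R + jωL).
Step 3 — Numerator jωL = j·77.91; denominator R + jωL = 1540 + j77.91.
Step 4 — H = 0.002553 + j0.05046.
Step 5 — Magnitude: |H| = 0.05053 (-25.9 dB); phase: φ = 87.1°.

|H| = 0.05053 (-25.9 dB), φ = 87.1°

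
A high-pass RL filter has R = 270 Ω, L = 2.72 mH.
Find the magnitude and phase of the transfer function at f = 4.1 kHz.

Step 1 — Angular frequency: ω = 2π·4100 = 2.576e+04 rad/s.
Step 2 — Transfer function: H(jω) = jωL/(R + jωL).
Step 3 — Numerator jωL = j·70.07; denominator R + jωL = 270 + j70.07.
Step 4 — H = 0.0631 + j0.2431.
Step 5 — Magnitude: |H| = 0.2512 (-12.0 dB); phase: φ = 75.5°.

|H| = 0.2512 (-12.0 dB), φ = 75.5°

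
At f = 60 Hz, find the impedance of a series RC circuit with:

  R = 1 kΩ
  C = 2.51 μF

Step 1 — Angular frequency: ω = 2π·f = 2π·60 = 377 rad/s.
Step 2 — Component impedances:
  R: Z = R = 1000 Ω
  C: Z = 1/(jωC) = -j/(ω·C) = 0 - j1057 Ω
Step 3 — Series combination: Z_total = R + C = 1000 - j1057 Ω = 1455∠-46.6° Ω.

Z = 1000 - j1057 Ω = 1455∠-46.6° Ω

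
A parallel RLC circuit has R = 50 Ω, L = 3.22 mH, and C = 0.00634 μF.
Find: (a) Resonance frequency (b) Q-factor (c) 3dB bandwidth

Step 1 — Resonance: ω₀ = 1/√(LC) = 1/√(0.00322·6.34e-09) = 2.213e+05 rad/s.
Step 2 — f₀ = ω₀/(2π) = 3.522e+04 Hz.
Step 3 — Parallel Q: Q = R/(ω₀L) = 50/(2.213e+05·0.00322) = 0.07016.
Step 4 — Bandwidth: Δω = ω₀/Q = 3.155e+06 rad/s; BW = Δω/(2π) = 5.021e+05 Hz.

(a) f₀ = 3.522e+04 Hz  (b) Q = 0.07016  (c) BW = 5.021e+05 Hz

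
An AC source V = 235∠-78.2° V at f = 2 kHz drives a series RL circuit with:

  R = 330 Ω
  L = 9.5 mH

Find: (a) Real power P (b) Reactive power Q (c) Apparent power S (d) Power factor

Step 1 — Angular frequency: ω = 2π·f = 2π·2000 = 1.257e+04 rad/s.
Step 2 — Component impedances:
  R: Z = R = 330 Ω
  L: Z = jωL = j·1.257e+04·0.0095 = 0 + j119.4 Ω
Step 3 — Series combination: Z_total = R + L = 330 + j119.4 Ω = 350.9∠19.9° Ω.
Step 4 — Source phasor: V = 235∠-78.2° V = 48.06 - j230 V.
Step 5 — Current: I = V / Z = -0.09422 - j0.663 A = 0.6696∠-98.1° A.
Step 6 — Complex power: S = V·I* = 148 + j53.53 VA.
Step 7 — Real power: P = Re(S) = 148 W.
Step 8 — Reactive power: Q = Im(S) = 53.53 VAR.
Step 9 — Apparent power: |S| = 157.4 VA.
Step 10 — Power factor: PF = P/|S| = 0.9404 (lagging).

(a) P = 148 W  (b) Q = 53.53 VAR  (c) S = 157.4 VA  (d) PF = 0.9404 (lagging)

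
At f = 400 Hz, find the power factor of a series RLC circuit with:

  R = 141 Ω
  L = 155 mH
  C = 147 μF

Step 1 — Angular frequency: ω = 2π·f = 2π·400 = 2513 rad/s.
Step 2 — Component impedances:
  R: Z = R = 141 Ω
  L: Z = jωL = j·2513·0.155 = 0 + j389.6 Ω
  C: Z = 1/(jωC) = -j/(ω·C) = 0 - j2.707 Ω
Step 3 — Series combination: Z_total = R + L + C = 141 + j386.9 Ω = 411.7∠70.0° Ω.
Step 4 — Power factor: PF = cos(φ) = Re(Z)/|Z| = 141/411.75 = 0.3424.
Step 5 — Type: Im(Z) = 386.9 ⇒ lagging (phase φ = 70.0°).

PF = 0.3424 (lagging, φ = 70.0°)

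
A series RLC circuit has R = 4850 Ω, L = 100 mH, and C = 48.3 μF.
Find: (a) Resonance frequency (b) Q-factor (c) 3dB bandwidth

Step 1 — Resonance: ω₀ = 1/√(LC) = 1/√(0.1·4.83e-05) = 455 rad/s.
Step 2 — f₀ = ω₀/(2π) = 72.42 Hz.
Step 3 — Series Q: Q = ω₀L/R = 455·0.1/4850 = 0.009382.
Step 4 — Bandwidth: Δω = ω₀/Q = 4.85e+04 rad/s; BW = Δω/(2π) = 7719 Hz.

(a) f₀ = 72.42 Hz  (b) Q = 0.009382  (c) BW = 7719 Hz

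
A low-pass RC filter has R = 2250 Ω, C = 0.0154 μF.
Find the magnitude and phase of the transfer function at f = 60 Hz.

Step 1 — Angular frequency: ω = 2π·60 = 377 rad/s.
Step 2 — Transfer function: H(jω) = 1/(1 + jωRC).
Step 3 — Denominator: 1 + jωRC = 1 + j·377·2250·1.54e-08 = 1 + j0.01306.
Step 4 — H = 0.9998 - j0.01306.
Step 5 — Magnitude: |H| = 0.9999 (-0.0 dB); phase: φ = -0.7°.

|H| = 0.9999 (-0.0 dB), φ = -0.7°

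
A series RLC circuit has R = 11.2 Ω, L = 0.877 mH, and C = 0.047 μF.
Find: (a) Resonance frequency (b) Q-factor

Step 1 — Resonance condition Im(Z)=0 gives ω₀ = 1/√(LC).
Step 2 — ω₀ = 1/√(0.000877·4.7e-08) = 1.558e+05 rad/s.
Step 3 — f₀ = ω₀/(2π) = 2.479e+04 Hz.
Step 4 — Series Q: Q = ω₀L/R = 1.558e+05·0.000877/11.2 = 12.2.

(a) f₀ = 2.479e+04 Hz  (b) Q = 12.2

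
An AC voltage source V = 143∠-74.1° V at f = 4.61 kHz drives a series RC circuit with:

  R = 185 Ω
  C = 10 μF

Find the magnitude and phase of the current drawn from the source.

Step 1 — Angular frequency: ω = 2π·f = 2π·4610 = 2.897e+04 rad/s.
Step 2 — Component impedances:
  R: Z = R = 185 Ω
  C: Z = 1/(jωC) = -j/(ω·C) = 0 - j3.452 Ω
Step 3 — Series combination: Z_total = R + C = 185 - j3.452 Ω = 185∠-1.1° Ω.
Step 4 — Source phasor: V = 143∠-74.1° V = 39.18 - j137.5 V.
Step 5 — Ohm's law: I = V / Z_total = (39.18 - j137.5) / (185 - j3.452) = 0.2256 - j0.7392 A.
Step 6 — Convert to polar: |I| = 0.7728 A, ∠I = -73.0°.

I = 0.7728∠-73.0° A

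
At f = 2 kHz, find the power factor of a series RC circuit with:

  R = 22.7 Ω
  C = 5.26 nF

Step 1 — Angular frequency: ω = 2π·f = 2π·2000 = 1.257e+04 rad/s.
Step 2 — Component impedances:
  R: Z = R = 22.7 Ω
  C: Z = 1/(jωC) = -j/(ω·C) = 0 - j1.513e+04 Ω
Step 3 — Series combination: Z_total = R + C = 22.7 - j1.513e+04 Ω = 1.513e+04∠-89.9° Ω.
Step 4 — Power factor: PF = cos(φ) = Re(Z)/|Z| = 22.7/1.513e+04 = 0.0015.
Step 5 — Type: Im(Z) = -1.513e+04 ⇒ leading (phase φ = -89.9°).

PF = 0.0015 (leading, φ = -89.9°)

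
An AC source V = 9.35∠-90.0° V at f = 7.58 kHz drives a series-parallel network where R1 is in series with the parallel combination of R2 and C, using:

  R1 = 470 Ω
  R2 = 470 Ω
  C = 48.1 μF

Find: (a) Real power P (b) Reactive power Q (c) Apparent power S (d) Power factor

Step 1 — Angular frequency: ω = 2π·f = 2π·7580 = 4.763e+04 rad/s.
Step 2 — Component impedances:
  R1: Z = R = 470 Ω
  R2: Z = R = 470 Ω
  C: Z = 1/(jωC) = -j/(ω·C) = 0 - j0.4365 Ω
Step 3 — Parallel branch: R2 || C = 1/(1/R2 + 1/C) = 0.0004054 - j0.4365 Ω.
Step 4 — Series with R1: Z_total = R1 + (R2 || C) = 470 - j0.4365 Ω = 470∠-0.1° Ω.
Step 5 — Source phasor: V = 9.35∠-90.0° V = 0 - j9.35 V.
Step 6 — Current: I = V / Z = 1.848e-05 - j0.01989 A = 0.01989∠-89.9° A.
Step 7 — Complex power: S = V·I* = 0.186 - j0.0001728 VA.
Step 8 — Real power: P = Re(S) = 0.186 W.
Step 9 — Reactive power: Q = Im(S) = -0.0001728 VAR.
Step 10 — Apparent power: |S| = 0.186 VA.
Step 11 — Power factor: PF = P/|S| = 1 (leading).

(a) P = 0.186 W  (b) Q = -0.0001728 VAR  (c) S = 0.186 VA  (d) PF = 1 (leading)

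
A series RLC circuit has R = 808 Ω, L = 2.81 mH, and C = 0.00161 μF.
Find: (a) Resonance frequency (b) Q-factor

Step 1 — Resonance condition Im(Z)=0 gives ω₀ = 1/√(LC).
Step 2 — ω₀ = 1/√(0.00281·1.61e-09) = 4.701e+05 rad/s.
Step 3 — f₀ = ω₀/(2π) = 7.483e+04 Hz.
Step 4 — Series Q: Q = ω₀L/R = 4.701e+05·0.00281/808 = 1.635.

(a) f₀ = 7.483e+04 Hz  (b) Q = 1.635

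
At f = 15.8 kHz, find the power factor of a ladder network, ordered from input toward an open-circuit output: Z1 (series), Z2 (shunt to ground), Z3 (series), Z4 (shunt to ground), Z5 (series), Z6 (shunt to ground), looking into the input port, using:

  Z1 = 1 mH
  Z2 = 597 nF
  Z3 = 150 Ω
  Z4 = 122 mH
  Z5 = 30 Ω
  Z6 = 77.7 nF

Step 1 — Angular frequency: ω = 2π·f = 2π·1.58e+04 = 9.927e+04 rad/s.
Step 2 — Component impedances:
  Z1: Z = jωL = j·9.927e+04·0.001 = 0 + j99.27 Ω
  Z2: Z = 1/(jωC) = -j/(ω·C) = 0 - j16.87 Ω
  Z3: Z = R = 150 Ω
  Z4: Z = jωL = j·9.927e+04·0.122 = 0 + j1.211e+04 Ω
  Z5: Z = R = 30 Ω
  Z6: Z = 1/(jωC) = -j/(ω·C) = 0 - j129.6 Ω
Step 3 — Ladder network (open output): work backward from the far end, alternating series and parallel combinations. Z_in = 0.9438 + j83.17 Ω = 83.18∠89.3° Ω.
Step 4 — Power factor: PF = cos(φ) = Re(Z)/|Z| = 0.9438/83.18 = 0.01135.
Step 5 — Type: Im(Z) = 83.17 ⇒ lagging (phase φ = 89.3°).

PF = 0.01135 (lagging, φ = 89.3°)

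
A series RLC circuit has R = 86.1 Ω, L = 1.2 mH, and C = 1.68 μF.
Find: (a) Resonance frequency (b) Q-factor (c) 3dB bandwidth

Step 1 — Resonance: ω₀ = 1/√(LC) = 1/√(0.0012·1.68e-06) = 2.227e+04 rad/s.
Step 2 — f₀ = ω₀/(2π) = 3545 Hz.
Step 3 — Series Q: Q = ω₀L/R = 2.227e+04·0.0012/86.1 = 0.3104.
Step 4 — Bandwidth: Δω = ω₀/Q = 7.175e+04 rad/s; BW = Δω/(2π) = 1.142e+04 Hz.

(a) f₀ = 3545 Hz  (b) Q = 0.3104  (c) BW = 1.142e+04 Hz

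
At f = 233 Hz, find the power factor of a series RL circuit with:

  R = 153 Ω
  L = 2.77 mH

Step 1 — Angular frequency: ω = 2π·f = 2π·233 = 1464 rad/s.
Step 2 — Component impedances:
  R: Z = R = 153 Ω
  L: Z = jωL = j·1464·0.00277 = 0 + j4.055 Ω
Step 3 — Series combination: Z_total = R + L = 153 + j4.055 Ω = 153.1∠1.5° Ω.
Step 4 — Power factor: PF = cos(φ) = Re(Z)/|Z| = 153/153.054 = 0.9996.
Step 5 — Type: Im(Z) = 4.055 ⇒ lagging (phase φ = 1.5°).

PF = 0.9996 (lagging, φ = 1.5°)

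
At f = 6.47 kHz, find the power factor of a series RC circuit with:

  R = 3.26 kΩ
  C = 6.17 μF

Step 1 — Angular frequency: ω = 2π·f = 2π·6470 = 4.065e+04 rad/s.
Step 2 — Component impedances:
  R: Z = R = 3260 Ω
  C: Z = 1/(jωC) = -j/(ω·C) = 0 - j3.987 Ω
Step 3 — Series combination: Z_total = R + C = 3260 - j3.987 Ω = 3260∠-0.1° Ω.
Step 4 — Power factor: PF = cos(φ) = Re(Z)/|Z| = 3260/3260 = 1.
Step 5 — Type: Im(Z) = -3.987 ⇒ leading (phase φ = -0.1°).

PF = 1 (leading, φ = -0.1°)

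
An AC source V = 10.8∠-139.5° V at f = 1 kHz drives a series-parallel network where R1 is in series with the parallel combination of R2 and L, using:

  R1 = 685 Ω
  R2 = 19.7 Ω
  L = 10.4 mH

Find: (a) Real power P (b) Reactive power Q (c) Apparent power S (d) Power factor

Step 1 — Angular frequency: ω = 2π·f = 2π·1000 = 6283 rad/s.
Step 2 — Component impedances:
  R1: Z = R = 685 Ω
  R2: Z = R = 19.7 Ω
  L: Z = jωL = j·6283·0.0104 = 0 + j65.35 Ω
Step 3 — Parallel branch: R2 || L = 1/(1/R2 + 1/L) = 18.06 + j5.444 Ω.
Step 4 — Series with R1: Z_total = R1 + (R2 || L) = 703.1 + j5.444 Ω = 703.1∠0.4° Ω.
Step 5 — Source phasor: V = 10.8∠-139.5° V = -8.212 - j7.014 V.
Step 6 — Current: I = V / Z = -0.01176 - j0.009885 A = 0.01536∠-139.9° A.
Step 7 — Complex power: S = V·I* = 0.1659 + j0.001285 VA.
Step 8 — Real power: P = Re(S) = 0.1659 W.
Step 9 — Reactive power: Q = Im(S) = 0.001285 VAR.
Step 10 — Apparent power: |S| = 0.1659 VA.
Step 11 — Power factor: PF = P/|S| = 1 (lagging).

(a) P = 0.1659 W  (b) Q = 0.001285 VAR  (c) S = 0.1659 VA  (d) PF = 1 (lagging)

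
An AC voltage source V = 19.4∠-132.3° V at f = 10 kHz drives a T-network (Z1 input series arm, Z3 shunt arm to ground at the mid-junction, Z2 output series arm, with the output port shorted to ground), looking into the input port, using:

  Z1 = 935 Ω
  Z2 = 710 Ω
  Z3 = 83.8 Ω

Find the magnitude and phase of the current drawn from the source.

Step 1 — Angular frequency: ω = 2π·f = 2π·1e+04 = 6.283e+04 rad/s.
Step 2 — Component impedances:
  Z1: Z = R = 935 Ω
  Z2: Z = R = 710 Ω
  Z3: Z = R = 83.8 Ω
Step 3 — With the output port shorted to ground, the output series arm Z2 runs from the junction to ground; the shunt arm Z3 also runs from the junction to ground. They appear in parallel: Z3 || Z2 = 74.95 Ω.
Step 4 — Series with input arm Z1: Z_in = Z1 + (Z3 || Z2) = 1010 Ω = 1010∠0.0° Ω.
Step 5 — Source phasor: V = 19.4∠-132.3° V = -13.06 - j14.35 V.
Step 6 — Ohm's law: I = V / Z_total = (-13.06 - j14.35) / (1010) = -0.01293 - j0.01421 A.
Step 7 — Convert to polar: |I| = 0.01921 A, ∠I = -132.3°.

I = 0.01921∠-132.3° A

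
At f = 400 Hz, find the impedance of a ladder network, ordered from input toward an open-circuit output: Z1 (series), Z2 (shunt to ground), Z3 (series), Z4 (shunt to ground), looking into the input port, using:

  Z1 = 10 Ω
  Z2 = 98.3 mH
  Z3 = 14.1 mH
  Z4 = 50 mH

Step 1 — Angular frequency: ω = 2π·f = 2π·400 = 2513 rad/s.
Step 2 — Component impedances:
  Z1: Z = R = 10 Ω
  Z2: Z = jωL = j·2513·0.0983 = 0 + j247.1 Ω
  Z3: Z = jωL = j·2513·0.0141 = 0 + j35.44 Ω
  Z4: Z = jωL = j·2513·0.05 = 0 + j125.7 Ω
Step 3 — Ladder network (open output): work backward from the far end, alternating series and parallel combinations. Z_in = 10 + j97.51 Ω = 98.03∠84.1° Ω.

Z = 10 + j97.51 Ω = 98.03∠84.1° Ω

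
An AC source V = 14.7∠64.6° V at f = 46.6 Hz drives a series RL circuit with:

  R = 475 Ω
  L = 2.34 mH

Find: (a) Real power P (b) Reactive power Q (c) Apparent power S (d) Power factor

Step 1 — Angular frequency: ω = 2π·f = 2π·46.6 = 292.8 rad/s.
Step 2 — Component impedances:
  R: Z = R = 475 Ω
  L: Z = jωL = j·292.8·0.00234 = 0 + j0.6851 Ω
Step 3 — Series combination: Z_total = R + L = 475 + j0.6851 Ω = 475∠0.1° Ω.
Step 4 — Source phasor: V = 14.7∠64.6° V = 6.305 + j13.28 V.
Step 5 — Current: I = V / Z = 0.01331 + j0.02794 A = 0.03095∠64.5° A.
Step 6 — Complex power: S = V·I* = 0.4549 + j0.0006562 VA.
Step 7 — Real power: P = Re(S) = 0.4549 W.
Step 8 — Reactive power: Q = Im(S) = 0.0006562 VAR.
Step 9 — Apparent power: |S| = 0.4549 VA.
Step 10 — Power factor: PF = P/|S| = 1 (lagging).

(a) P = 0.4549 W  (b) Q = 0.0006562 VAR  (c) S = 0.4549 VA  (d) PF = 1 (lagging)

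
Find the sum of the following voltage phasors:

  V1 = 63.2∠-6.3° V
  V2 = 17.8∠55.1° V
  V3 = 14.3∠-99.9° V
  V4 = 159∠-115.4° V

Step 1 — Convert each phasor to rectangular form:
  V1 = 63.2·(cos(-6.3°) + j·sin(-6.3°)) = 62.82 - j6.935 V
  V2 = 17.8·(cos(55.1°) + j·sin(55.1°)) = 10.18 + j14.6 V
  V3 = 14.3·(cos(-99.9°) + j·sin(-99.9°)) = -2.459 - j14.09 V
  V4 = 159·(cos(-115.4°) + j·sin(-115.4°)) = -68.2 - j143.6 V
Step 2 — Sum components: V_total = 2.343 - j150.1 V.
Step 3 — Convert to polar: |V_total| = 150.1 V, ∠V_total = -89.1°.

V_total = 150.1∠-89.1° V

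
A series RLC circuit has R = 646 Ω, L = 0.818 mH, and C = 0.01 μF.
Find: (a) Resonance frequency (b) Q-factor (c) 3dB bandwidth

Step 1 — Resonance: ω₀ = 1/√(LC) = 1/√(0.000818·1e-08) = 3.496e+05 rad/s.
Step 2 — f₀ = ω₀/(2π) = 5.565e+04 Hz.
Step 3 — Series Q: Q = ω₀L/R = 3.496e+05·0.000818/646 = 0.4427.
Step 4 — Bandwidth: Δω = ω₀/Q = 7.897e+05 rad/s; BW = Δω/(2π) = 1.257e+05 Hz.

(a) f₀ = 5.565e+04 Hz  (b) Q = 0.4427  (c) BW = 1.257e+05 Hz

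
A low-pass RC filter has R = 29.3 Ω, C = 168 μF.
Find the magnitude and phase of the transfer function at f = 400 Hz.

Step 1 — Angular frequency: ω = 2π·400 = 2513 rad/s.
Step 2 — Transfer function: H(jω) = 1/(1 + jωRC).
Step 3 — Denominator: 1 + jωRC = 1 + j·2513·29.3·0.000168 = 1 + j12.37.
Step 4 — H = 0.006491 - j0.08031.
Step 5 — Magnitude: |H| = 0.08057 (-21.9 dB); phase: φ = -85.4°.

|H| = 0.08057 (-21.9 dB), φ = -85.4°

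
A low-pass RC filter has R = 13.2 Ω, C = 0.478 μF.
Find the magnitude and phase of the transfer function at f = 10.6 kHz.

Step 1 — Angular frequency: ω = 2π·1.06e+04 = 6.66e+04 rad/s.
Step 2 — Transfer function: H(jω) = 1/(1 + jωRC).
Step 3 — Denominator: 1 + jωRC = 1 + j·6.66e+04·13.2·4.78e-07 = 1 + j0.4202.
Step 4 — H = 0.8499 - j0.3572.
Step 5 — Magnitude: |H| = 0.9219 (-0.7 dB); phase: φ = -22.8°.

|H| = 0.9219 (-0.7 dB), φ = -22.8°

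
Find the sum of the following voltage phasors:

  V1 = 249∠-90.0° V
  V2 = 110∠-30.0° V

Step 1 — Convert each phasor to rectangular form:
  V1 = 249·(cos(-90.0°) + j·sin(-90.0°)) = 0 - j249 V
  V2 = 110·(cos(-30.0°) + j·sin(-30.0°)) = 95.26 - j55 V
Step 2 — Sum components: V_total = 95.26 - j304 V.
Step 3 — Convert to polar: |V_total| = 318.6 V, ∠V_total = -72.6°.

V_total = 318.6∠-72.6° V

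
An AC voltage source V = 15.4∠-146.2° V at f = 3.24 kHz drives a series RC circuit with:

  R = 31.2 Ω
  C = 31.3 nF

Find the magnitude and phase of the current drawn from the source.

Step 1 — Angular frequency: ω = 2π·f = 2π·3240 = 2.036e+04 rad/s.
Step 2 — Component impedances:
  R: Z = R = 31.2 Ω
  C: Z = 1/(jωC) = -j/(ω·C) = 0 - j1569 Ω
Step 3 — Series combination: Z_total = R + C = 31.2 - j1569 Ω = 1570∠-88.9° Ω.
Step 4 — Source phasor: V = 15.4∠-146.2° V = -12.8 - j8.567 V.
Step 5 — Ohm's law: I = V / Z_total = (-12.8 - j8.567) / (31.2 - j1569) = 0.005295 - j0.008259 A.
Step 6 — Convert to polar: |I| = 0.009811 A, ∠I = -57.3°.

I = 0.009811∠-57.3° A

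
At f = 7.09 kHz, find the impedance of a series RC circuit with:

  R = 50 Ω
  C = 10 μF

Step 1 — Angular frequency: ω = 2π·f = 2π·7090 = 4.455e+04 rad/s.
Step 2 — Component impedances:
  R: Z = R = 50 Ω
  C: Z = 1/(jωC) = -j/(ω·C) = 0 - j2.245 Ω
Step 3 — Series combination: Z_total = R + C = 50 - j2.245 Ω = 50.05∠-2.6° Ω.

Z = 50 - j2.245 Ω = 50.05∠-2.6° Ω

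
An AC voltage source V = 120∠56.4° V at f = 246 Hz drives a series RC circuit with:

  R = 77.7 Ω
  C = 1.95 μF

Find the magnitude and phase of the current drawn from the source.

Step 1 — Angular frequency: ω = 2π·f = 2π·246 = 1546 rad/s.
Step 2 — Component impedances:
  R: Z = R = 77.7 Ω
  C: Z = 1/(jωC) = -j/(ω·C) = 0 - j331.8 Ω
Step 3 — Series combination: Z_total = R + C = 77.7 - j331.8 Ω = 340.8∠-76.8° Ω.
Step 4 — Source phasor: V = 120∠56.4° V = 66.41 + j99.95 V.
Step 5 — Ohm's law: I = V / Z_total = (66.41 + j99.95) / (77.7 - j331.8) = -0.2412 + j0.2566 A.
Step 6 — Convert to polar: |I| = 0.3522 A, ∠I = 133.2°.

I = 0.3522∠133.2° A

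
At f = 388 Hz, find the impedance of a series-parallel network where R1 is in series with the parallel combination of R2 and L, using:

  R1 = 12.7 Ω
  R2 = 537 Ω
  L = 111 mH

Step 1 — Angular frequency: ω = 2π·f = 2π·388 = 2438 rad/s.
Step 2 — Component impedances:
  R1: Z = R = 12.7 Ω
  R2: Z = R = 537 Ω
  L: Z = jωL = j·2438·0.111 = 0 + j270.6 Ω
Step 3 — Parallel branch: R2 || L = 1/(1/R2 + 1/L) = 108.7 + j215.8 Ω.
Step 4 — Series with R1: Z_total = R1 + (R2 || L) = 121.4 + j215.8 Ω = 247.6∠60.6° Ω.

Z = 121.4 + j215.8 Ω = 247.6∠60.6° Ω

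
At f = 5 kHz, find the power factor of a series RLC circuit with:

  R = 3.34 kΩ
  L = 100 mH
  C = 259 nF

Step 1 — Angular frequency: ω = 2π·f = 2π·5000 = 3.142e+04 rad/s.
Step 2 — Component impedances:
  R: Z = R = 3340 Ω
  L: Z = jωL = j·3.142e+04·0.1 = 0 + j3142 Ω
  C: Z = 1/(jωC) = -j/(ω·C) = 0 - j122.9 Ω
Step 3 — Series combination: Z_total = R + L + C = 3340 + j3019 Ω = 4502∠42.1° Ω.
Step 4 — Power factor: PF = cos(φ) = Re(Z)/|Z| = 3340/4502 = 0.7419.
Step 5 — Type: Im(Z) = 3019 ⇒ lagging (phase φ = 42.1°).

PF = 0.7419 (lagging, φ = 42.1°)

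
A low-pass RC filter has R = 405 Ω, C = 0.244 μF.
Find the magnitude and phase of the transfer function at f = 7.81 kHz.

Step 1 — Angular frequency: ω = 2π·7810 = 4.907e+04 rad/s.
Step 2 — Transfer function: H(jω) = 1/(1 + jωRC).
Step 3 — Denominator: 1 + jωRC = 1 + j·4.907e+04·405·2.44e-07 = 1 + j4.849.
Step 4 — H = 0.04079 - j0.1978.
Step 5 — Magnitude: |H| = 0.202 (-13.9 dB); phase: φ = -78.3°.

|H| = 0.202 (-13.9 dB), φ = -78.3°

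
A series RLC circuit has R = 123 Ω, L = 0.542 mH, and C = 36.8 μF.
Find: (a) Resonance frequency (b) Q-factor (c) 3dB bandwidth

Step 1 — Resonance: ω₀ = 1/√(LC) = 1/√(0.000542·3.68e-05) = 7081 rad/s.
Step 2 — f₀ = ω₀/(2π) = 1127 Hz.
Step 3 — Series Q: Q = ω₀L/R = 7081·0.000542/123 = 0.0312.
Step 4 — Bandwidth: Δω = ω₀/Q = 2.269e+05 rad/s; BW = Δω/(2π) = 3.612e+04 Hz.

(a) f₀ = 1127 Hz  (b) Q = 0.0312  (c) BW = 3.612e+04 Hz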